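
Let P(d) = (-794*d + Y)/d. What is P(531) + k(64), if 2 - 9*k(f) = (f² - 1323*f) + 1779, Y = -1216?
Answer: 4226311/531 ≈ 7959.2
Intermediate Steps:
k(f) = -1777/9 + 147*f - f²/9 (k(f) = 2/9 - ((f² - 1323*f) + 1779)/9 = 2/9 - (1779 + f² - 1323*f)/9 = 2/9 + (-593/3 + 147*f - f²/9) = -1777/9 + 147*f - f²/9)
P(d) = (-1216 - 794*d)/d (P(d) = (-794*d - 1216)/d = (-1216 - 794*d)/d)
P(531) + k(64) = (-794 - 1216/531) + (-1777/9 + 147*64 - ⅑*64²) = (-794 - 1216*1/531) + (-1777/9 + 9408 - ⅑*4096) = (-794 - 1216/531) + (-1777/9 + 9408 - 4096/9) = -422830/531 + 78799/9 = 4226311/531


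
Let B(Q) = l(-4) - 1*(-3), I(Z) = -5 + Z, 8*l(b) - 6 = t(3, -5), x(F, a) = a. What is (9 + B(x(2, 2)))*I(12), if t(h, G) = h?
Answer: 735/8 ≈ 91.875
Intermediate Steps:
l(b) = 9/8 (l(b) = ¾ + (⅛)*3 = ¾ + 3/8 = 9/8)
B(Q) = 33/8 (B(Q) = 9/8 - 1*(-3) = 9/8 + 3 = 33/8)
(9 + B(x(2, 2)))*I(12) = (9 + 33/8)*(-5 + 12) = (105/8)*7 = 735/8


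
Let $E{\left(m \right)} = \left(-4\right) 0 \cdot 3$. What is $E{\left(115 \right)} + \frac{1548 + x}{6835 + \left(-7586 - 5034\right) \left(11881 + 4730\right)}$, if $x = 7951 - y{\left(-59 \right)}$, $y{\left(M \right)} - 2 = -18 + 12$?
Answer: $- \frac{9503}{209623985} \approx -4.5334 \cdot 10^{-5}$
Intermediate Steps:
$E{\left(m \right)} = 0$ ($E{\left(m \right)} = 0 \cdot 3 = 0$)
$y{\left(M \right)} = -4$ ($y{\left(M \right)} = 2 + \left(-18 + 12\right) = 2 - 6 = -4$)
$x = 7955$ ($x = 7951 - -4 = 7951 + 4 = 7955$)
$E{\left(115 \right)} + \frac{1548 + x}{6835 + \left(-7586 - 5034\right) \left(11881 + 4730\right)} = 0 + \frac{1548 + 7955}{6835 + \left(-7586 - 5034\right) \left(11881 + 4730\right)} = 0 + \frac{9503}{6835 - 209630820} = 0 + \frac{9503}{-209623985} = 0 + 9503 \left(- \frac{1}{209623985}\right) = 0 - \frac{9503}{209623985} = - \frac{9503}{209623985}$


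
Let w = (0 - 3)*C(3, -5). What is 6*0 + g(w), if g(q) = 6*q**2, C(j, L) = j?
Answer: 486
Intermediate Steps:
w = -9 (w = (0 - 3)*3 = -3*3 = -9)
6*0 + g(w) = 6*0 + 6*(-9)**2 = 0 + 6*81 = 0 + 486 = 486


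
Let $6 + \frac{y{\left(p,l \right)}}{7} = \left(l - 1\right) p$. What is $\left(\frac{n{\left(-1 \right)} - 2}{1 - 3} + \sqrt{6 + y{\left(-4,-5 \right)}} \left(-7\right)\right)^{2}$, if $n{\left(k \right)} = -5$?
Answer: $\frac{25921}{4} - 98 \sqrt{33} \approx 5917.3$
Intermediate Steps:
$y{\left(p,l \right)} = -42 + 7 p \left(-1 + l\right)$ ($y{\left(p,l \right)} = -42 + 7 \left(l - 1\right) p = -42 + 7 \left(-1 + l\right) p = -42 + 7 p \left(-1 + l\right)$)
$\left(\frac{n{\left(-1 \right)} - 2}{1 - 3} + \sqrt{6 + y{\left(-4,-5 \right)}} \left(-7\right)\right)^{2} = \left(\frac{-5 - 2}{1 - 3} + \sqrt{6 - \left(14 - 140\right)} \left(-7\right)\right)^{2} = \left(- \frac{7}{-2} + \sqrt{6 + \left(-42 + 28 + 140\right)} \left(-7\right)\right)^{2} = \left(\left(-7\right) \left(- \frac{1}{2}\right) + \sqrt{6 + 126} \left(-7\right)\right)^{2} = \left(\frac{7}{2} + \sqrt{132} \left(-7\right)\right)^{2} = \left(\frac{7}{2} + 2 \sqrt{33} \left(-7\right)\right)^{2} = \left(\frac{7}{2} - 14 \sqrt{33}\right)^{2}$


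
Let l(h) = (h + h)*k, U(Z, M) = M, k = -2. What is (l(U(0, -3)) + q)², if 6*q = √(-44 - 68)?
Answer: 1268/9 + 16*I*√7 ≈ 140.89 + 42.332*I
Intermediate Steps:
q = 2*I*√7/3 (q = √(-44 - 68)/6 = √(-112)/6 = (4*I*√7)/6 = 2*I*√7/3 ≈ 1.7638*I)
l(h) = -4*h (l(h) = (h + h)*(-2) = (2*h)*(-2) = -4*h)
(l(U(0, -3)) + q)² = (-4*(-3) + 2*I*√7/3)² = (12 + 2*I*√7/3)²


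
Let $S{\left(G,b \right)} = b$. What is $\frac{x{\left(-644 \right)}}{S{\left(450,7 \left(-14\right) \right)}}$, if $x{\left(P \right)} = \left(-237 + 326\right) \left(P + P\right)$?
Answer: $\frac{8188}{7} \approx 1169.7$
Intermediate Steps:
$x{\left(P \right)} = 178 P$ ($x{\left(P \right)} = 89 \cdot 2 P = 178 P$)
$\frac{x{\left(-644 \right)}}{S{\left(450,7 \left(-14\right) \right)}} = \frac{178 \left(-644\right)}{7 \left(-14\right)} = - \frac{114632}{-98} = \left(-114632\right) \left(- \frac{1}{98}\right) = \frac{8188}{7}$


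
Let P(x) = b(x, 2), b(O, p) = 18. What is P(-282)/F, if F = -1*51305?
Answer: -18/51305 ≈ -0.00035084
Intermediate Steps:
P(x) = 18
F = -51305
P(-282)/F = 18/(-51305) = 18*(-1/51305) = -18/51305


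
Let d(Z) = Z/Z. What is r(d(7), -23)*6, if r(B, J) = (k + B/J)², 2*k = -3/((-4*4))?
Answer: 4107/270848 ≈ 0.015163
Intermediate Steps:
k = 3/32 (k = (-3/((-4*4)))/2 = (-3/(-16))/2 = (-3*(-1/16))/2 = (½)*(3/16) = 3/32 ≈ 0.093750)
d(Z) = 1
r(B, J) = (3/32 + B/J)²
r(d(7), -23)*6 = ((1/1024)*(3*(-23) + 32*1)²/(-23)²)*6 = ((1/1024)*(1/529)*(-69 + 32)²)*6 = ((1/1024)*(1/529)*(-37)²)*6 = ((1/1024)*(1/529)*1369)*6 = (1369/541696)*6 = 4107/270848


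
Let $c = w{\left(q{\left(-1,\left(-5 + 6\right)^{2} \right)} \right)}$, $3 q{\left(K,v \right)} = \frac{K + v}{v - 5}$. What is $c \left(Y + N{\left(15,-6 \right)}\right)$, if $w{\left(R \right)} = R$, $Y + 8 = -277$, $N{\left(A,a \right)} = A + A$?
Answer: $0$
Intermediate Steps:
$N{\left(A,a \right)} = 2 A$
$Y = -285$ ($Y = -8 - 277 = -285$)
$q{\left(K,v \right)} = \frac{K + v}{3 \left(-5 + v\right)}$ ($q{\left(K,v \right)} = \frac{\left(K + v\right) \frac{1}{v - 5}}{3} = \frac{\left(K + v\right) \frac{1}{-5 + v}}{3} = \frac{\frac{1}{-5 + v} \left(K + v\right)}{3} = \frac{K + v}{3 \left(-5 + v\right)}$)
$c = 0$ ($c = \frac{-1 + \left(-5 + 6\right)^{2}}{3 \left(-5 + \left(-5 + 6\right)^{2}\right)} = \frac{-1 + 1^{2}}{3 \left(-5 + 1^{2}\right)} = \frac{-1 + 1}{3 \left(-5 + 1\right)} = \frac{1}{3} \frac{1}{-4} \cdot 0 = \frac{1}{3} \left(- \frac{1}{4}\right) 0 = 0$)
$c \left(Y + N{\left(15,-6 \right)}\right) = 0 \left(-285 + 2 \cdot 15\right) = 0 \left(-285 + 30\right) = 0 \left(-255\right) = 0$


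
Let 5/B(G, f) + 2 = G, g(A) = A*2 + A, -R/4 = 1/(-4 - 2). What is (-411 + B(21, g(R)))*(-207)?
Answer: 1615428/19 ≈ 85023.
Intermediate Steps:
R = ⅔ (R = -4/(-4 - 2) = -4/(-6) = -4*(-⅙) = ⅔ ≈ 0.66667)
g(A) = 3*A (g(A) = 2*A + A = 3*A)
B(G, f) = 5/(-2 + G)
(-411 + B(21, g(R)))*(-207) = (-411 + 5/(-2 + 21))*(-207) = (-411 + 5/19)*(-207) = -7804/19*(-207) = 1615428/19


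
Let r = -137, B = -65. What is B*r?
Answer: 8905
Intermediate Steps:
B*r = -65*(-137) = 8905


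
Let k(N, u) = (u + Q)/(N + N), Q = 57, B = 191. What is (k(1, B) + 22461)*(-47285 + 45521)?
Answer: -39839940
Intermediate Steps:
k(N, u) = (57 + u)/(2*N) (k(N, u) = (u + 57)/(N + N) = (57 + u)/((2*N)) = (57 + u)*(1/(2*N)) = (57 + u)/(2*N))
(k(1, B) + 22461)*(-47285 + 45521) = ((½)*(57 + 191)/1 + 22461)*(-47285 + 45521) = ((½)*1*248 + 22461)*(-1764) = (124 + 22461)*(-1764) = 22585*(-1764) = -39839940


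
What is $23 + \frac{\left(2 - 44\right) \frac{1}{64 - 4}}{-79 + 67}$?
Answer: $\frac{2767}{120} \approx 23.058$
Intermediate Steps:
$23 + \frac{\left(2 - 44\right) \frac{1}{64 - 4}}{-79 + 67} = 23 + \frac{\left(-42\right) \frac{1}{60}}{-12} = 23 - \frac{\left(-42\right) \frac{1}{60}}{12} = 23 - - \frac{7}{120} = 23 + \frac{7}{120} = \frac{2767}{120}$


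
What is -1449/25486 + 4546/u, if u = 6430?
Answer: 53271143/81937490 ≈ 0.65014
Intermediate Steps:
-1449/25486 + 4546/u = -1449/25486 + 4546/6430 = -1449*1/25486 + 4546*(1/6430) = -1449/25486 + 2273/3215 = 53271143/81937490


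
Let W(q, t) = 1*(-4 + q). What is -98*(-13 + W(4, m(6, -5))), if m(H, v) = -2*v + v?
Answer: 1274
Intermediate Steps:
m(H, v) = -v
W(q, t) = -4 + q
-98*(-13 + W(4, m(6, -5))) = -98*(-13 + (-4 + 4)) = -98*(-13 + 0) = -98*(-13) = 1274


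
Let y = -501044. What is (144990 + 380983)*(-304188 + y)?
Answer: -423530290736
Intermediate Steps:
(144990 + 380983)*(-304188 + y) = (144990 + 380983)*(-304188 - 501044) = 525973*(-805232) = -423530290736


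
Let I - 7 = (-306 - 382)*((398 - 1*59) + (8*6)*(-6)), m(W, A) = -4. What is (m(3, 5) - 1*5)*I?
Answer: 315729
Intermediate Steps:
I = -35081 (I = 7 + (-306 - 382)*((398 - 1*59) + (8*6)*(-6)) = 7 - 688*((398 - 59) + 48*(-6)) = 7 - 688*(339 - 288) = 7 - 688*51 = 7 - 35088 = -35081)
(m(3, 5) - 1*5)*I = (-4 - 1*5)*(-35081) = (-4 - 5)*(-35081) = -9*(-35081) = 315729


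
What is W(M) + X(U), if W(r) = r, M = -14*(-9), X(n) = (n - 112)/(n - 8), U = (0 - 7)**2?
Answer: 5103/41 ≈ 124.46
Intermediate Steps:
U = 49 (U = (-7)**2 = 49)
X(n) = (-112 + n)/(-8 + n)
M = 126
W(M) + X(U) = 126 + (-112 + 49)/(-8 + 49) = 126 - 63/41 = 5103/41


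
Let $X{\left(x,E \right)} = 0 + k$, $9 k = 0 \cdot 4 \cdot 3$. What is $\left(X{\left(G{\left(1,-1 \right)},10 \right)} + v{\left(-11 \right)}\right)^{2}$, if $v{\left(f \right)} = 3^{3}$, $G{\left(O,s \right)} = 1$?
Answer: $729$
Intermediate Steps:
$k = 0$ ($k = \frac{0 \cdot 4 \cdot 3}{9} = \frac{0 \cdot 3}{9} = \frac{1}{9} \cdot 0 = 0$)
$X{\left(x,E \right)} = 0$ ($X{\left(x,E \right)} = 0 + 0 = 0$)
$v{\left(f \right)} = 27$
$\left(X{\left(G{\left(1,-1 \right)},10 \right)} + v{\left(-11 \right)}\right)^{2} = \left(0 + 27\right)^{2} = 27^{2} = 729$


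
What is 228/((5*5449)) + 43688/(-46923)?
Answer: -1179581116/1278417135 ≈ -0.92269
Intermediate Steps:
228/((5*5449)) + 43688/(-46923) = 228/27245 + 43688*(-1/46923) = 228*(1/27245) - 43688/46923 = 228/27245 - 43688/46923 = -1179581116/1278417135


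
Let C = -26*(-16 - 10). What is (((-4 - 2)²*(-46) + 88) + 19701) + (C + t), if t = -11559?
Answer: 7250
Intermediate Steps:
C = 676 (C = -26*(-26) = 676)
(((-4 - 2)²*(-46) + 88) + 19701) + (C + t) = (((-4 - 2)²*(-46) + 88) + 19701) + (676 - 11559) = (((-6)²*(-46) + 88) + 19701) - 10883 = ((36*(-46) + 88) + 19701) - 10883 = ((-1656 + 88) + 19701) - 10883 = (-1568 + 19701) - 10883 = 18133 - 10883 = 7250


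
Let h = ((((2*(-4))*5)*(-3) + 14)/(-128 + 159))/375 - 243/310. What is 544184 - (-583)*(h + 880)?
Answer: 24569989069/23250 ≈ 1.0568e+6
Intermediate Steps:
h = -17957/23250 (h = ((-8*5*(-3) + 14)/31)*(1/375) - 243*1/310 = ((-40*(-3) + 14)*(1/31))*(1/375) - 243/310 = ((120 + 14)*(1/31))*(1/375) - 243/310 = (134*(1/31))*(1/375) - 243/310 = (134/31)*(1/375) - 243/310 = 134/11625 - 243/310 = -17957/23250 ≈ -0.77234)
544184 - (-583)*(h + 880) = 544184 - (-583)*(-17957/23250 + 880) = 544184 - (-583)*20442043/23250 = 544184 - 1*(-11917711069/23250) = 544184 + 11917711069/23250 = 24569989069/23250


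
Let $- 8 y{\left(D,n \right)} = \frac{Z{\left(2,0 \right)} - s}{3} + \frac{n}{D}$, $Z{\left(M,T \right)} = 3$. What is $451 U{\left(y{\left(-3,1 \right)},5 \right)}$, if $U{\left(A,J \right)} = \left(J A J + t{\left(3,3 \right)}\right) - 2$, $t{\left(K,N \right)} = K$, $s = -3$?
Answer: $- \frac{45551}{24} \approx -1898.0$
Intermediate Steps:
$y{\left(D,n \right)} = - \frac{1}{4} - \frac{n}{8 D}$ ($y{\left(D,n \right)} = - \frac{\frac{3 - -3}{3} + \frac{n}{D}}{8} = - \frac{\left(3 + 3\right) \frac{1}{3} + \frac{n}{D}}{8} = - \frac{6 \cdot \frac{1}{3} + \frac{n}{D}}{8} = - \frac{2 + \frac{n}{D}}{8} = - \frac{1}{4} - \frac{n}{8 D}$)
$U{\left(A,J \right)} = 1 + A J^{2}$ ($U{\left(A,J \right)} = \left(J A J + 3\right) - 2 = \left(A J J + 3\right) - 2 = \left(A J^{2} + 3\right) - 2 = \left(3 + A J^{2}\right) - 2 = 1 + A J^{2}$)
$451 U{\left(y{\left(-3,1 \right)},5 \right)} = 451 \left(1 + \frac{\left(-1\right) 1 - -6}{8 \left(-3\right)} 5^{2}\right) = 451 \left(1 + \frac{1}{8} \left(- \frac{1}{3}\right) \left(-1 + 6\right) 25\right) = 451 \left(1 + \frac{1}{8} \left(- \frac{1}{3}\right) 5 \cdot 25\right) = 451 \left(1 - \frac{125}{24}\right) = 451 \left(- \frac{101}{24}\right) = - \frac{45551}{24}$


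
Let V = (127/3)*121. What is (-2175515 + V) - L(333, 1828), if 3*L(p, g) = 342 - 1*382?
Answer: -6511138/3 ≈ -2.1704e+6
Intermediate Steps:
L(p, g) = -40/3 (L(p, g) = (342 - 1*382)/3 = (342 - 382)/3 = (⅓)*(-40) = -40/3)
V = 15367/3 (V = ((⅓)*127)*121 = (127/3)*121 = 15367/3 ≈ 5122.3)
(-2175515 + V) - L(333, 1828) = (-2175515 + 15367/3) - 1*(-40/3) = -6511178/3 + 40/3 = -6511138/3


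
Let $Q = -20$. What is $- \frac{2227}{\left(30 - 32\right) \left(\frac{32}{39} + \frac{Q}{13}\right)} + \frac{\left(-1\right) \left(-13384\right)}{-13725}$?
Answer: $- \frac{1192806929}{768600} \approx -1551.9$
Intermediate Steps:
$- \frac{2227}{\left(30 - 32\right) \left(\frac{32}{39} + \frac{Q}{13}\right)} + \frac{\left(-1\right) \left(-13384\right)}{-13725} = - \frac{2227}{\left(30 - 32\right) \left(\frac{32}{39} - \frac{20}{13}\right)} + \frac{\left(-1\right) \left(-13384\right)}{-13725} = - \frac{2227}{\left(-2\right) \left(32 \cdot \frac{1}{39} - \frac{20}{13}\right)} + 13384 \left(- \frac{1}{13725}\right) = - \frac{2227}{\left(-2\right) \left(\frac{32}{39} - \frac{20}{13}\right)} - \frac{13384}{13725} = - \frac{2227}{\left(-2\right) \left(- \frac{28}{39}\right)} - \frac{13384}{13725} = - \frac{2227}{\frac{56}{39}} - \frac{13384}{13725} = \left(-2227\right) \frac{39}{56} - \frac{13384}{13725} = - \frac{86853}{56} - \frac{13384}{13725} = - \frac{1192806929}{768600}$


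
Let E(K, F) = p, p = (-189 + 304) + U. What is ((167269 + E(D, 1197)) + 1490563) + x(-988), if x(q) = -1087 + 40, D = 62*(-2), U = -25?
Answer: 1656875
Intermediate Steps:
D = -124
p = 90 (p = (-189 + 304) - 25 = 115 - 25 = 90)
E(K, F) = 90
x(q) = -1047
((167269 + E(D, 1197)) + 1490563) + x(-988) = ((167269 + 90) + 1490563) - 1047 = (167359 + 1490563) - 1047 = 1657922 - 1047 = 1656875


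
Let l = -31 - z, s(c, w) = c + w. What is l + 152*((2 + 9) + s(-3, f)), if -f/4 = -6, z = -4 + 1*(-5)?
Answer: 4842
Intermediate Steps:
z = -9 (z = -4 - 5 = -9)
f = 24 (f = -4*(-6) = 24)
l = -22 (l = -31 - 1*(-9) = -31 + 9 = -22)
l + 152*((2 + 9) + s(-3, f)) = -22 + 152*((2 + 9) + (-3 + 24)) = -22 + 152*(11 + 21) = -22 + 152*32 = -22 + 4864 = 4842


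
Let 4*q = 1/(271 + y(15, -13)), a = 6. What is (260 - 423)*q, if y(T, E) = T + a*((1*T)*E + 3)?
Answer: 163/3464 ≈ 0.047055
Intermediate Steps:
y(T, E) = 18 + T + 6*E*T (y(T, E) = T + 6*((1*T)*E + 3) = T + 6*(T*E + 3) = T + 6*(E*T + 3) = T + 6*(3 + E*T) = T + (18 + 6*E*T) = 18 + T + 6*E*T)
q = -1/3464 (q = 1/(4*(271 + (18 + 15 + 6*(-13)*15))) = 1/(4*(271 + (18 + 15 - 1170))) = 1/(4*(271 - 1137)) = (¼)/(-866) = (¼)*(-1/866) = -1/3464 ≈ -0.00028868)
(260 - 423)*q = (260 - 423)*(-1/3464) = -163*(-1/3464) = 163/3464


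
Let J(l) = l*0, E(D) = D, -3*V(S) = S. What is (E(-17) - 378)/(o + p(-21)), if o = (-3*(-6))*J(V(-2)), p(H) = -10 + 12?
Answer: -395/2 ≈ -197.50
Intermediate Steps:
V(S) = -S/3
p(H) = 2
J(l) = 0
o = 0 (o = -3*(-6)*0 = 18*0 = 0)
(E(-17) - 378)/(o + p(-21)) = (-17 - 378)/(0 + 2) = -395/2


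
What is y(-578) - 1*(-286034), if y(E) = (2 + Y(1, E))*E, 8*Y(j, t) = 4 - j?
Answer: 1138645/4 ≈ 2.8466e+5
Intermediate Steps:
Y(j, t) = 1/2 - j/8 (Y(j, t) = (4 - j)/8 = 1/2 - j/8)
y(E) = 19*E/8 (y(E) = (2 + (1/2 - 1/8*1))*E = (2 + (1/2 - 1/8))*E = (2 + 3/8)*E = 19*E/8)
y(-578) - 1*(-286034) = (19/8)*(-578) - 1*(-286034) = -5491/4 + 286034 = 1138645/4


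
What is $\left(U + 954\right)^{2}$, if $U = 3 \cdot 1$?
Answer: $915849$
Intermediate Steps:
$U = 3$
$\left(U + 954\right)^{2} = \left(3 + 954\right)^{2} = 957^{2} = 915849$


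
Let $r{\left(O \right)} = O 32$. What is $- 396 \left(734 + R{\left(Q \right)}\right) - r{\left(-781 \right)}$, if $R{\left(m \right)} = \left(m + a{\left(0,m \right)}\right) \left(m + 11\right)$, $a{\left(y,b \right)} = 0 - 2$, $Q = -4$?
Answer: $-249040$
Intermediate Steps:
$a{\left(y,b \right)} = -2$
$R{\left(m \right)} = \left(-2 + m\right) \left(11 + m\right)$ ($R{\left(m \right)} = \left(m - 2\right) \left(m + 11\right) = \left(-2 + m\right) \left(11 + m\right)$)
$r{\left(O \right)} = 32 O$
$- 396 \left(734 + R{\left(Q \right)}\right) - r{\left(-781 \right)} = - 396 \left(734 + \left(-22 + \left(-4\right)^{2} + 9 \left(-4\right)\right)\right) - 32 \left(-781\right) = - 396 \left(734 - 42\right) - -24992 = - 396 \left(734 - 42\right) + 24992 = \left(-396\right) 692 + 24992 = -274032 + 24992 = -249040$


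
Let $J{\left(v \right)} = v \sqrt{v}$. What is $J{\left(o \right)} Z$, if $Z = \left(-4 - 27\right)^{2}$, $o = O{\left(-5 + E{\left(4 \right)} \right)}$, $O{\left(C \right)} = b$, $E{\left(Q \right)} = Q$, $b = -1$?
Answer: $- 961 i \approx - 961.0 i$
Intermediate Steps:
$O{\left(C \right)} = -1$
$o = -1$
$Z = 961$ ($Z = \left(-31\right)^{2} = 961$)
$J{\left(v \right)} = v^{\frac{3}{2}}$
$J{\left(o \right)} Z = \left(-1\right)^{\frac{3}{2}} \cdot 961 = - i 961 = - 961 i$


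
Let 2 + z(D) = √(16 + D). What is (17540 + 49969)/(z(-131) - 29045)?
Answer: -1960933923/843728324 - 67509*I*√115/843728324 ≈ -2.3241 - 0.00085804*I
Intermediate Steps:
z(D) = -2 + √(16 + D)
(17540 + 49969)/(z(-131) - 29045) = (17540 + 49969)/((-2 + √(16 - 131)) - 29045) = 67509/((-2 + √(-115)) - 29045) = 67509/((-2 + I*√115) - 29045) = 67509/(-29047 + I*√115)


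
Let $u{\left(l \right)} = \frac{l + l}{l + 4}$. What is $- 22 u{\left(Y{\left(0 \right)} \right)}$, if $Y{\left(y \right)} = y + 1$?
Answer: $- \frac{44}{5} \approx -8.8$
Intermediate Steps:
$Y{\left(y \right)} = 1 + y$
$u{\left(l \right)} = \frac{2 l}{4 + l}$
$- 22 u{\left(Y{\left(0 \right)} \right)} = - 22 \frac{2 \left(1 + 0\right)}{4 + \left(1 + 0\right)} = - 22 \cdot 2 \cdot 1 \frac{1}{4 + 1} = - 22 \cdot 2 \cdot 1 \cdot \frac{1}{5} = \left(-22\right) \frac{2}{5} = - \frac{44}{5}$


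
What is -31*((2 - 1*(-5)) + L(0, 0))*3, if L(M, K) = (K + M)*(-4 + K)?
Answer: -651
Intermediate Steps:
L(M, K) = (-4 + K)*(K + M)
-31*((2 - 1*(-5)) + L(0, 0))*3 = -31*((2 - 1*(-5)) + (0² - 4*0 - 4*0 + 0*0))*3 = -31*((2 + 5) + (0 + 0 + 0 + 0))*3 = -31*(7 + 0)*3 = -217*3 = -31*21 = -651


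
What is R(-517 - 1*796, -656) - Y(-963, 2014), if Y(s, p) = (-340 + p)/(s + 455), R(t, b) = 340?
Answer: 87197/254 ≈ 343.30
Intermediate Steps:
Y(s, p) = (-340 + p)/(455 + s)
R(-517 - 1*796, -656) - Y(-963, 2014) = 340 - (-340 + 2014)/(455 - 963) = 340 - 1674/(-508) = 340 - (-1)*1674/508 = 340 - 1*(-837/254) = 340 + 837/254 = 87197/254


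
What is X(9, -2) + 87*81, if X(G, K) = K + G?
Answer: 7054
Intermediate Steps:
X(G, K) = G + K
X(9, -2) + 87*81 = (9 - 2) + 87*81 = 7 + 7047 = 7054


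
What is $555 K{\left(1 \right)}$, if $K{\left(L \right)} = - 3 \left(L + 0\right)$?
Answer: $-1665$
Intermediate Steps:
$K{\left(L \right)} = - 3 L$
$555 K{\left(1 \right)} = 555 \left(\left(-3\right) 1\right) = 555 \left(-3\right) = -1665$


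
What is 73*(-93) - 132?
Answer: -6921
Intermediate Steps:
73*(-93) - 132 = -6789 - 132 = -6921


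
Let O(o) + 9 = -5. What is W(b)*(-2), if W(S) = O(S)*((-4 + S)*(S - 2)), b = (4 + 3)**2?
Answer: 59220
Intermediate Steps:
O(o) = -14 (O(o) = -9 - 5 = -14)
b = 49 (b = 7**2 = 49)
W(S) = -14*(-4 + S)*(-2 + S) (W(S) = -14*(-4 + S)*(S - 2) = -14*(-4 + S)*(-2 + S))
W(b)*(-2) = (-112 - 14*49**2 + 84*49)*(-2) = (-112 - 14*2401 + 4116)*(-2) = (-112 - 33614 + 4116)*(-2) = -29610*(-2) = 59220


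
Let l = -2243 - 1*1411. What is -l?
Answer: 3654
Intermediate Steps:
l = -3654 (l = -2243 - 1411 = -3654)
-l = -1*(-3654) = 3654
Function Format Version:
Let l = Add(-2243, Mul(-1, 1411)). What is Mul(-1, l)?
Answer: 3654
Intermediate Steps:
l = -3654 (l = Add(-2243, -1411) = -3654)
Mul(-1, l) = Mul(-1, -3654) = 3654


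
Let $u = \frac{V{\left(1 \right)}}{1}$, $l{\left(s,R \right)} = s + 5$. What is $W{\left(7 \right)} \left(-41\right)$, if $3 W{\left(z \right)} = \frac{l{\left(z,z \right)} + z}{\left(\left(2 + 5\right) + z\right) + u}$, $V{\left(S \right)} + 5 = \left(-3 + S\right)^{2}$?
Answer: $- \frac{779}{39} \approx -19.974$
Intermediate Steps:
$V{\left(S \right)} = -5 + \left(-3 + S\right)^{2}$
$l{\left(s,R \right)} = 5 + s$
$u = -1$ ($u = \frac{-5 + \left(-3 + 1\right)^{2}}{1} = \left(-5 + \left(-2\right)^{2}\right) 1 = \left(-5 + 4\right) 1 = \left(-1\right) 1 = -1$)
$W{\left(z \right)} = \frac{5 + 2 z}{3 \left(6 + z\right)}$ ($W{\left(z \right)} = \frac{\left(\left(5 + z\right) + z\right) \frac{1}{\left(\left(2 + 5\right) + z\right) - 1}}{3} = \frac{\left(5 + 2 z\right) \frac{1}{\left(7 + z\right) - 1}}{3} = \frac{\left(5 + 2 z\right) \frac{1}{6 + z}}{3} = \frac{\frac{1}{6 + z} \left(5 + 2 z\right)}{3} = \frac{5 + 2 z}{3 \left(6 + z\right)}$)
$W{\left(7 \right)} \left(-41\right) = \frac{5 + 2 \cdot 7}{3 \left(6 + 7\right)} \left(-41\right) = \frac{5 + 14}{3 \cdot 13} \left(-41\right) = \frac{1}{3} \cdot \frac{1}{13} \cdot 19 \left(-41\right) = \frac{19}{39} \left(-41\right) = - \frac{779}{39}$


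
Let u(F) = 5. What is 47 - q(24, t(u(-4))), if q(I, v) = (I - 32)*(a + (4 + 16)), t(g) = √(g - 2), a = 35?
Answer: 487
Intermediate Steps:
t(g) = √(-2 + g)
q(I, v) = -1760 + 55*I (q(I, v) = (I - 32)*(35 + (4 + 16)) = (-32 + I)*(35 + 20) = (-32 + I)*55 = -1760 + 55*I)
47 - q(24, t(u(-4))) = 47 - (-1760 + 55*24) = 47 - (-1760 + 1320) = 47 - 1*(-440) = 47 + 440 = 487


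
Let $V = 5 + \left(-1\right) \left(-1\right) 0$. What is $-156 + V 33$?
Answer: $9$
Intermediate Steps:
$V = 5$ ($V = 5 + 1 \cdot 0 = 5 + 0 = 5$)
$-156 + V 33 = -156 + 5 \cdot 33 = -156 + 165 = 9$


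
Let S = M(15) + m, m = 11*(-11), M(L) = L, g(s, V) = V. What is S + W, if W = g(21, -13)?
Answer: -119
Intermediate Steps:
W = -13
m = -121
S = -106 (S = 15 - 121 = -106)
S + W = -106 - 13 = -119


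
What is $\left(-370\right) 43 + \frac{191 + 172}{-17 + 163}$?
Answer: $- \frac{2322497}{146} \approx -15908.0$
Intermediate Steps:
$\left(-370\right) 43 + \frac{191 + 172}{-17 + 163} = -15910 + \frac{363}{146} = - \frac{2322497}{146}$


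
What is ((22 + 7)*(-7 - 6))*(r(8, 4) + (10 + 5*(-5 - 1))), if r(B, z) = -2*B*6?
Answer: 43732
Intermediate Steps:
r(B, z) = -12*B
((22 + 7)*(-7 - 6))*(r(8, 4) + (10 + 5*(-5 - 1))) = ((22 + 7)*(-7 - 6))*(-12*8 + (10 + 5*(-5 - 1))) = (29*(-13))*(-96 + (10 + 5*(-6))) = -377*(-96 + (10 - 30)) = -377*(-96 - 20) = -377*(-116) = 43732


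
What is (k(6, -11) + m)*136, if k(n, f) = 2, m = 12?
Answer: 1904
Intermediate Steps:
(k(6, -11) + m)*136 = (2 + 12)*136 = 14*136 = 1904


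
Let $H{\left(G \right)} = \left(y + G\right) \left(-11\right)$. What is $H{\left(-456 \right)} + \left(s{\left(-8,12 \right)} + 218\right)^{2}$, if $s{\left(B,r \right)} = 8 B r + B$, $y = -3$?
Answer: $316413$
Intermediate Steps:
$s{\left(B,r \right)} = B + 8 B r$ ($s{\left(B,r \right)} = 8 B r + B = B + 8 B r$)
$H{\left(G \right)} = 33 - 11 G$ ($H{\left(G \right)} = \left(-3 + G\right) \left(-11\right) = 33 - 11 G$)
$H{\left(-456 \right)} + \left(s{\left(-8,12 \right)} + 218\right)^{2} = \left(33 - -5016\right) + \left(- 8 \left(1 + 8 \cdot 12\right) + 218\right)^{2} = \left(33 + 5016\right) + \left(- 8 \left(1 + 96\right) + 218\right)^{2} = 5049 + \left(\left(-8\right) 97 + 218\right)^{2} = 5049 + \left(-776 + 218\right)^{2} = 5049 + \left(-558\right)^{2} = 5049 + 311364 = 316413$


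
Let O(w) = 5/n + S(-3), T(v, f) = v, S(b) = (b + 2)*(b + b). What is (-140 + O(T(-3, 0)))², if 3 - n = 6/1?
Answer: 165649/9 ≈ 18405.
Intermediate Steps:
S(b) = 2*b*(2 + b) (S(b) = (2 + b)*(2*b) = 2*b*(2 + b))
n = -3 (n = 3 - 6/1 = 3 - 6 = -3)
O(w) = 13/3 (O(w) = 5/(-3) + 2*(-3)*(2 - 3) = -⅓*5 + 2*(-3)*(-1) = -5/3 + 6 = 13/3)
(-140 + O(T(-3, 0)))² = (-140 + 13/3)² = (-407/3)² = 165649/9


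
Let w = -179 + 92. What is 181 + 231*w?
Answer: -19916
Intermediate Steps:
w = -87
181 + 231*w = 181 + 231*(-87) = 181 - 20097 = -19916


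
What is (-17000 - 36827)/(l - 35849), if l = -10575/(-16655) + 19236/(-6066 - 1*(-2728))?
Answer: 15749890687/10490991386 ≈ 1.5013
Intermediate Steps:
l = -28507623/5559439 (l = -10575*(-1/16655) + 19236/(-6066 + 2728) = 2115/3331 + 19236/(-3338) = 2115/3331 + 19236*(-1/3338) = 2115/3331 - 9618/1669 = -28507623/5559439 ≈ -5.1278)
(-17000 - 36827)/(l - 35849) = (-17000 - 36827)/(-28507623/5559439 - 35849) = -53827/(-199328836334/5559439) = -53827*(-5559439/199328836334) = 15749890687/10490991386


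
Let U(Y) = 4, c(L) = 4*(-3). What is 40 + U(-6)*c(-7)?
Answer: -8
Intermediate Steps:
c(L) = -12
40 + U(-6)*c(-7) = 40 + 4*(-12) = 40 - 48 = -8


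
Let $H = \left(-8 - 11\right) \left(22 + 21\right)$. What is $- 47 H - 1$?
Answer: $38398$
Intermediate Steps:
$H = -817$ ($H = \left(-19\right) 43 = -817$)
$- 47 H - 1 = \left(-47\right) \left(-817\right) - 1 = 38399 - 1 = 38398$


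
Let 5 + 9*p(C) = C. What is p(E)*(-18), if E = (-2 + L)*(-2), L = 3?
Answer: 14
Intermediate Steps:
E = -2 (E = (-2 + 3)*(-2) = 1*(-2) = -2)
p(C) = -5/9 + C/9
p(E)*(-18) = (-5/9 + (⅑)*(-2))*(-18) = (-5/9 - 2/9)*(-18) = -7/9*(-18) = 14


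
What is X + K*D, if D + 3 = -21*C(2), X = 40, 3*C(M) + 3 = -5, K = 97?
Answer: 5181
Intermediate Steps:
C(M) = -8/3 (C(M) = -1 + (⅓)*(-5) = -1 - 5/3 = -8/3)
D = 53 (D = -3 - 21*(-8/3) = -3 + 56 = 53)
X + K*D = 40 + 97*53 = 40 + 5141 = 5181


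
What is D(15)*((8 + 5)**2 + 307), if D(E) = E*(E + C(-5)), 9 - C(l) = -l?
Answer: 135660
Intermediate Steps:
C(l) = 9 + l (C(l) = 9 - (-1)*l = 9 + l)
D(E) = E*(4 + E) (D(E) = E*(E + (9 - 5)) = E*(E + 4) = E*(4 + E))
D(15)*((8 + 5)**2 + 307) = (15*(4 + 15))*((8 + 5)**2 + 307) = (15*19)*(13**2 + 307) = 285*(169 + 307) = 285*476 = 135660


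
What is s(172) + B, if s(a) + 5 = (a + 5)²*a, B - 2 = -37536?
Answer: 5351049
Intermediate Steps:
B = -37534 (B = 2 - 37536 = -37534)
s(a) = -5 + a*(5 + a)² (s(a) = -5 + (a + 5)²*a = -5 + (5 + a)²*a = -5 + a*(5 + a)²)
s(172) + B = (-5 + 172*(5 + 172)²) - 37534 = (-5 + 172*177²) - 37534 = (-5 + 172*31329) - 37534 = (-5 + 5388588) - 37534 = 5388583 - 37534 = 5351049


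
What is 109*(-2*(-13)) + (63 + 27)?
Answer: 2924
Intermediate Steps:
109*(-2*(-13)) + (63 + 27) = 109*26 + 90 = 2834 + 90 = 2924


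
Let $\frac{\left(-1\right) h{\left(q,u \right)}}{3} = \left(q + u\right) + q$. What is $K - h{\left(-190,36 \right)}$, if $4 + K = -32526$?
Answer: $-33562$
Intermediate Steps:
$h{\left(q,u \right)} = - 6 q - 3 u$ ($h{\left(q,u \right)} = - 3 \left(\left(q + u\right) + q\right) = - 3 \left(u + 2 q\right) = - 6 q - 3 u$)
$K = -32530$ ($K = -4 - 32526 = -32530$)
$K - h{\left(-190,36 \right)} = -32530 - \left(\left(-6\right) \left(-190\right) - 108\right) = -32530 - \left(1140 - 108\right) = -32530 - 1032 = -33562$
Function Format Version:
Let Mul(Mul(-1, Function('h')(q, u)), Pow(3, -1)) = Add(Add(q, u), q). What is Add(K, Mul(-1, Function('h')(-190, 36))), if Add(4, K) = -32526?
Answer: -33562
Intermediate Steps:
Function('h')(q, u) = Add(Mul(-6, q), Mul(-3, u)) (Function('h')(q, u) = Mul(-3, Add(Add(q, u), q)) = Mul(-3, Add(u, Mul(2, q))) = Add(Mul(-6, q), Mul(-3, u)))
K = -32530 (K = Add(-4, -32526) = -32530)
Add(K, Mul(-1, Function('h')(-190, 36))) = Add(-32530, Mul(-1, Add(Mul(-6, -190), Mul(-3, 36)))) = Add(-32530, Mul(-1, Add(1140, -108))) = Add(-32530, Mul(-1, 1032)) = Add(-32530, -1032) = -33562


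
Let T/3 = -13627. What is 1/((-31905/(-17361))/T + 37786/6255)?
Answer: 6089701895/36787172419 ≈ 0.16554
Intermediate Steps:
T = -40881 (T = 3*(-13627) = -40881)
1/((-31905/(-17361))/T + 37786/6255) = 1/(-31905/(-17361)/(-40881) + 37786/6255) = 1/(-31905*(-1/17361)*(-1/40881) + 37786*(1/6255)) = 1/((3545/1929)*(-1/40881) + 37786/6255) = 1/(-3545/78859449 + 37786/6255) = 1/(36787172419/6089701895) = 6089701895/36787172419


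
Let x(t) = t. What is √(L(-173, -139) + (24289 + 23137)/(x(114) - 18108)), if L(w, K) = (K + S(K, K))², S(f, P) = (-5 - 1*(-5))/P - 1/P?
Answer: √30209979534381219/1250583 ≈ 138.98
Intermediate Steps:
S(f, P) = -1/P (S(f, P) = (-5 + 5)/P - 1/P = 0/P - 1/P = 0 - 1/P = -1/P)
L(w, K) = (K - 1/K)²
√(L(-173, -139) + (24289 + 23137)/(x(114) - 18108)) = √((-1 + (-139)²)²/(-139)² + (24289 + 23137)/(114 - 18108)) = √((-1 + 19321)²/19321 + 47426/(-17994)) = √((1/19321)*19320² + 47426*(-1/17994)) = √((1/19321)*373262400 - 23713/8997) = √(373262400/19321 - 23713/8997) = √(3357783653927/173831037) = √30209979534381219/1250583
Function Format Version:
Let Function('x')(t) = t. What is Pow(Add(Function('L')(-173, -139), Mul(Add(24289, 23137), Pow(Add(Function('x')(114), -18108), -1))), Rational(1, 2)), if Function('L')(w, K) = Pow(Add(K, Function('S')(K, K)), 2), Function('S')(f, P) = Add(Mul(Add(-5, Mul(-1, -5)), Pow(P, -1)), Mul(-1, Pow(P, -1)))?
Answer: Mul(Rational(1, 1250583), Pow(30209979534381219, Rational(1, 2))) ≈ 138.98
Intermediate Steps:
Function('S')(f, P) = Mul(-1, Pow(P, -1)) (Function('S')(f, P) = Add(Mul(Add(-5, 5), Pow(P, -1)), Mul(-1, Pow(P, -1))) = Add(Mul(0, Pow(P, -1)), Mul(-1, Pow(P, -1))) = Add(0, Mul(-1, Pow(P, -1))) = Mul(-1, Pow(P, -1)))
Function('L')(w, K) = Pow(Add(K, Mul(-1, Pow(K, -1))), 2)
Pow(Add(Function('L')(-173, -139), Mul(Add(24289, 23137), Pow(Add(Function('x')(114), -18108), -1))), Rational(1, 2)) = Pow(Add(Mul(Pow(-139, -2), Pow(Add(-1, Pow(-139, 2)), 2)), Mul(Add(24289, 23137), Pow(Add(114, -18108), -1))), Rational(1, 2)) = Pow(Add(Mul(Rational(1, 19321), Pow(Add(-1, 19321), 2)), Mul(47426, Pow(-17994, -1))), Rational(1, 2)) = Pow(Add(Mul(Rational(1, 19321), Pow(19320, 2)), Mul(47426, Rational(-1, 17994))), Rational(1, 2)) = Pow(Add(Mul(Rational(1, 19321), 373262400), Rational(-23713, 8997)), Rational(1, 2)) = Pow(Add(Rational(373262400, 19321), Rational(-23713, 8997)), Rational(1, 2)) = Pow(Rational(3357783653927, 173831037), Rational(1, 2)) = Mul(Rational(1, 1250583), Pow(30209979534381219, Rational(1, 2)))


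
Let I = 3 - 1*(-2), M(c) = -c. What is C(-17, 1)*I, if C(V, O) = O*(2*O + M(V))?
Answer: 95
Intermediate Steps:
C(V, O) = O*(-V + 2*O) (C(V, O) = O*(2*O - V) = O*(-V + 2*O))
I = 5 (I = 3 + 2 = 5)
C(-17, 1)*I = (1*(-1*(-17) + 2*1))*5 = (1*(17 + 2))*5 = (1*19)*5 = 19*5 = 95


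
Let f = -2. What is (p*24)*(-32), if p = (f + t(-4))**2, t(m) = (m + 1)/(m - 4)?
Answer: -2028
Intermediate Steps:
t(m) = (1 + m)/(-4 + m)
p = 169/64 (p = (-2 + (1 - 4)/(-4 - 4))**2 = (-2 - 3/(-8))**2 = (-2 - 1/8*(-3))**2 = (-2 + 3/8)**2 = (-13/8)**2 = 169/64 ≈ 2.6406)
(p*24)*(-32) = ((169/64)*24)*(-32) = (507/8)*(-32) = -2028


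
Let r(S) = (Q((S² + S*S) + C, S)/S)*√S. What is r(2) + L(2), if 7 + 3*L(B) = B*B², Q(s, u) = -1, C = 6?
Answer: ⅓ - √2/2 ≈ -0.37377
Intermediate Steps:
L(B) = -7/3 + B³/3 (L(B) = -7/3 + (B*B²)/3 = -7/3 + B³/3)
r(S) = -1/√S (r(S) = (-1/S)*√S = -1/√S)
r(2) + L(2) = -1/√2 + (-7/3 + (⅓)*2³) = -√2/2 + (-7/3 + (⅓)*8) = -√2/2 + (-7/3 + 8/3) = -√2/2 + ⅓ = ⅓ - √2/2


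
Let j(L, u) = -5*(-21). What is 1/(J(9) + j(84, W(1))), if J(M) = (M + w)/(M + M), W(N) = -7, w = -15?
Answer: 3/314 ≈ 0.0095541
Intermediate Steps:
j(L, u) = 105
J(M) = (-15 + M)/(2*M) (J(M) = (M - 15)/(M + M) = (-15 + M)/((2*M)) = (-15 + M)*(1/(2*M)) = (-15 + M)/(2*M))
1/(J(9) + j(84, W(1))) = 1/((1/2)*(-15 + 9)/9 + 105) = 1/((1/2)*(1/9)*(-6) + 105) = 1/(-1/3 + 105) = 1/(314/3) = 3/314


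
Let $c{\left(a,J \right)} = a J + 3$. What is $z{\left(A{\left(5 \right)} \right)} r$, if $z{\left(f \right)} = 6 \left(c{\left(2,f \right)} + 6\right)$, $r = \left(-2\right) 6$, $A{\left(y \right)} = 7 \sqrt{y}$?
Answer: $-648 - 1008 \sqrt{5} \approx -2902.0$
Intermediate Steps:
$c{\left(a,J \right)} = 3 + J a$ ($c{\left(a,J \right)} = J a + 3 = 3 + J a$)
$r = -12$
$z{\left(f \right)} = 54 + 12 f$ ($z{\left(f \right)} = 6 \left(\left(3 + f 2\right) + 6\right) = 6 \left(\left(3 + 2 f\right) + 6\right) = 6 \left(9 + 2 f\right) = 54 + 12 f$)
$z{\left(A{\left(5 \right)} \right)} r = \left(54 + 12 \cdot 7 \sqrt{5}\right) \left(-12\right) = \left(54 + 84 \sqrt{5}\right) \left(-12\right) = -648 - 1008 \sqrt{5}$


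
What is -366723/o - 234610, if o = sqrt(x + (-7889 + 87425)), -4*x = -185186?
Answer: -234610 - 366723*sqrt(503330)/251665 ≈ -2.3564e+5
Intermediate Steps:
x = 92593/2 (x = -1/4*(-185186) = 92593/2 ≈ 46297.)
o = sqrt(503330)/2 (o = sqrt(92593/2 + (-7889 + 87425)) = sqrt(92593/2 + 79536) = sqrt(251665/2) = sqrt(503330)/2 ≈ 354.73)
-366723/o - 234610 = -366723*sqrt(503330)/251665 - 234610 = -234610 - 366723*sqrt(503330)/251665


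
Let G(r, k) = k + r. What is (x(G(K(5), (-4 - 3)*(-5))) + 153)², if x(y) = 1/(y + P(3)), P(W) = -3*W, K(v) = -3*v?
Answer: 2835856/121 ≈ 23437.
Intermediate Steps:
x(y) = 1/(-9 + y) (x(y) = 1/(y - 3*3) = 1/(y - 9) = 1/(-9 + y))
(x(G(K(5), (-4 - 3)*(-5))) + 153)² = (1/(-9 + ((-4 - 3)*(-5) - 3*5)) + 153)² = (1/(-9 + (-7*(-5) - 15)) + 153)² = (1/(-9 + (35 - 15)) + 153)² = (1/(-9 + 20) + 153)² = (1/11 + 153)² = (1684/11)² = 2835856/121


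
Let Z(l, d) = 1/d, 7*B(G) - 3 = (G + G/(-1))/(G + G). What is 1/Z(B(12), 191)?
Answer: 191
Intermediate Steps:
B(G) = 3/7 (B(G) = 3/7 + ((G + G/(-1))/(G + G))/7 = 3/7 + ((G + G*(-1))/((2*G)))/7 = 3/7 + ((G - G)*(1/(2*G)))/7 = 3/7 + (0*(1/(2*G)))/7 = 3/7 + (⅐)*0 = 3/7 + 0 = 3/7)
1/Z(B(12), 191) = 1/(1/191) = 191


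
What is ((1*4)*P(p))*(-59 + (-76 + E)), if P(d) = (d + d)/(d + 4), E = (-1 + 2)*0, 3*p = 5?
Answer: -5400/17 ≈ -317.65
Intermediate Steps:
p = 5/3 (p = (⅓)*5 = 5/3 ≈ 1.6667)
E = 0 (E = 1*0 = 0)
P(d) = 2*d/(4 + d) (P(d) = (2*d)/(4 + d) = 2*d/(4 + d))
((1*4)*P(p))*(-59 + (-76 + E)) = ((1*4)*(2*(5/3)/(4 + 5/3)))*(-59 + (-76 + 0)) = (4*(2*(5/3)/(17/3)))*(-59 - 76) = (4*(2*(5/3)*(3/17)))*(-135) = (4*(10/17))*(-135) = (40/17)*(-135) = -5400/17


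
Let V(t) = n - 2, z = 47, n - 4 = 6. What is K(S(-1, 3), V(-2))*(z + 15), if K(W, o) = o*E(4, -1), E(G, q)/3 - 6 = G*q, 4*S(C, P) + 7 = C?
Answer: 2976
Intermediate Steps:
n = 10 (n = 4 + 6 = 10)
S(C, P) = -7/4 + C/4
E(G, q) = 18 + 3*G*q (E(G, q) = 18 + 3*(G*q) = 18 + 3*G*q)
V(t) = 8 (V(t) = 10 - 2 = 8)
K(W, o) = 6*o (K(W, o) = o*(18 + 3*4*(-1)) = o*(18 - 12) = o*6 = 6*o)
K(S(-1, 3), V(-2))*(z + 15) = (6*8)*(47 + 15) = 48*62 = 2976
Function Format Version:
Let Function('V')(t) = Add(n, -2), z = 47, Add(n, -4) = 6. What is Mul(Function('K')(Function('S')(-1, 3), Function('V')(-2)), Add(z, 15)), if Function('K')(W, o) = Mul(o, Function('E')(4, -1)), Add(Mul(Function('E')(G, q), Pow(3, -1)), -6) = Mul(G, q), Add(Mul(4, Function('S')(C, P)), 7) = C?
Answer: 2976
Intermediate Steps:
n = 10 (n = Add(4, 6) = 10)
Function('S')(C, P) = Add(Rational(-7, 4), Mul(Rational(1, 4), C))
Function('E')(G, q) = Add(18, Mul(3, G, q)) (Function('E')(G, q) = Add(18, Mul(3, Mul(G, q))) = Add(18, Mul(3, G, q)))
Function('V')(t) = 8 (Function('V')(t) = Add(10, -2) = 8)
Function('K')(W, o) = Mul(6, o) (Function('K')(W, o) = Mul(o, Add(18, Mul(3, 4, -1))) = Mul(o, Add(18, -12)) = Mul(o, 6) = Mul(6, o))
Mul(Function('K')(Function('S')(-1, 3), Function('V')(-2)), Add(z, 15)) = Mul(Mul(6, 8), Add(47, 15)) = Mul(48, 62) = 2976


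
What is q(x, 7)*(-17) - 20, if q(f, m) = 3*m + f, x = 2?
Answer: -411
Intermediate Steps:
q(f, m) = f + 3*m
q(x, 7)*(-17) - 20 = (2 + 3*7)*(-17) - 20 = (2 + 21)*(-17) - 20 = 23*(-17) - 20 = -391 - 20 = -411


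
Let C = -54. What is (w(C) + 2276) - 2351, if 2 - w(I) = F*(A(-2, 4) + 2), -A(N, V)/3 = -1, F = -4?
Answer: -53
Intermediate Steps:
A(N, V) = 3 (A(N, V) = -3*(-1) = 3)
w(I) = 22 (w(I) = 2 - (-4)*(3 + 2) = 2 - (-4)*5 = 2 - 1*(-20) = 2 + 20 = 22)
(w(C) + 2276) - 2351 = (22 + 2276) - 2351 = 2298 - 2351 = -53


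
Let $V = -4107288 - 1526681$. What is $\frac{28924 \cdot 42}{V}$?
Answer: $- \frac{1214808}{5633969} \approx -0.21562$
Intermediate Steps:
$V = -5633969$ ($V = -4107288 - 1526681 = -5633969$)
$\frac{28924 \cdot 42}{V} = \frac{28924 \cdot 42}{-5633969} = 1214808 \left(- \frac{1}{5633969}\right) = - \frac{1214808}{5633969}$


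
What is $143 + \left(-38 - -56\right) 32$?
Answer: $719$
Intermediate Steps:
$143 + \left(-38 - -56\right) 32 = 143 + \left(-38 + 56\right) 32 = 143 + 18 \cdot 32 = 143 + 576 = 719$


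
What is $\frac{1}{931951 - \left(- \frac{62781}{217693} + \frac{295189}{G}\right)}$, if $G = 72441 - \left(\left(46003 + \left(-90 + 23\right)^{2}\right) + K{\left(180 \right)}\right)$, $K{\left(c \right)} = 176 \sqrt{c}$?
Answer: $\frac{7010166952416067023458861}{6533038740468160543356785428107} + \frac{4924155533172501472 \sqrt{5}}{6533038740468160543356785428107} \approx 1.073 \cdot 10^{-6}$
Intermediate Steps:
$G = 21949 - 1056 \sqrt{5}$ ($G = 72441 - \left(\left(46003 + \left(-90 + 23\right)^{2}\right) + 176 \sqrt{180}\right) = 72441 - \left(\left(46003 + \left(-67\right)^{2}\right) + 176 \cdot 6 \sqrt{5}\right) = 72441 - \left(\left(46003 + 4489\right) + 1056 \sqrt{5}\right) = 72441 - \left(50492 + 1056 \sqrt{5}\right) = 21949 - 1056 \sqrt{5} \approx 19588.0$)
$\frac{1}{931951 - \left(- \frac{62781}{217693} + \frac{295189}{G}\right)} = \frac{1}{931951 - \left(- \frac{62781}{217693} + \frac{295189}{21949 - 1056 \sqrt{5}}\right)} = \frac{1}{931951 + \left(\frac{62781}{217693} - \frac{295189}{21949 - 1056 \sqrt{5}}\right)} = \frac{1}{\frac{202879271824}{217693} - \frac{295189}{21949 - 1056 \sqrt{5}}}$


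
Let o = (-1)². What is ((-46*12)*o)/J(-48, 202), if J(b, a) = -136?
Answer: 69/17 ≈ 4.0588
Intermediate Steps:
o = 1
((-46*12)*o)/J(-48, 202) = (-46*12*1)/(-136) = -552*1*(-1/136) = -552*(-1/136) = 69/17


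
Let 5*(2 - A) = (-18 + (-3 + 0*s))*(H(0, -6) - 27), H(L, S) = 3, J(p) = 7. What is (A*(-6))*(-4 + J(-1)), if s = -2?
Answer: 8892/5 ≈ 1778.4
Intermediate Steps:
A = -494/5 (A = 2 - (-18 + (-3 + 0*(-2)))*(3 - 27)/5 = 2 - (-18 + (-3 + 0))*(-24)/5 = 2 - (-18 - 3)*(-24)/5 = 2 - (-21)*(-24)/5 = 2 - ⅕*504 = 2 - 504/5 = -494/5 ≈ -98.800)
(A*(-6))*(-4 + J(-1)) = (-494/5*(-6))*(-4 + 7) = (2964/5)*3 = 8892/5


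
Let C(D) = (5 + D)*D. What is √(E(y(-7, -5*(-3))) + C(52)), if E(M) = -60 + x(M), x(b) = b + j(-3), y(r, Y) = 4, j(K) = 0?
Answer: 2*√727 ≈ 53.926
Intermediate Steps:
x(b) = b (x(b) = b + 0 = b)
C(D) = D*(5 + D)
E(M) = -60 + M
√(E(y(-7, -5*(-3))) + C(52)) = √((-60 + 4) + 52*(5 + 52)) = √(-56 + 52*57) = √(-56 + 2964) = √2908 = 2*√727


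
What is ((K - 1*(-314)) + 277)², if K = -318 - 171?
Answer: 10404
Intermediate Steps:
K = -489
((K - 1*(-314)) + 277)² = ((-489 - 1*(-314)) + 277)² = ((-489 + 314) + 277)² = (-175 + 277)² = 102² = 10404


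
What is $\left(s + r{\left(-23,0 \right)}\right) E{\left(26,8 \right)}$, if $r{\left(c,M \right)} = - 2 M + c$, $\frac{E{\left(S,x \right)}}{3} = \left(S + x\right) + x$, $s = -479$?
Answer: $-63252$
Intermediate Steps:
$E{\left(S,x \right)} = 3 S + 6 x$ ($E{\left(S,x \right)} = 3 \left(\left(S + x\right) + x\right) = 3 \left(S + 2 x\right) = 3 S + 6 x$)
$r{\left(c,M \right)} = c - 2 M$
$\left(s + r{\left(-23,0 \right)}\right) E{\left(26,8 \right)} = \left(-479 - 23\right) \left(3 \cdot 26 + 6 \cdot 8\right) = \left(-479 + \left(-23 + 0\right)\right) \left(78 + 48\right) = \left(-479 - 23\right) 126 = \left(-502\right) 126 = -63252$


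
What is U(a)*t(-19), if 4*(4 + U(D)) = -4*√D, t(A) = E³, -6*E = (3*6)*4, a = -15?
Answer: 6912 + 1728*I*√15 ≈ 6912.0 + 6692.5*I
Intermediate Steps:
E = -12 (E = -3*6*4/6 = -3*4 = -⅙*72 = -12)
t(A) = -1728 (t(A) = (-12)³ = -1728)
U(D) = -4 - √D (U(D) = -4 + (-4*√D)/4 = -4 - √D)
U(a)*t(-19) = (-4 - √(-15))*(-1728) = (-4 - I*√15)*(-1728) = 6912 + 1728*I*√15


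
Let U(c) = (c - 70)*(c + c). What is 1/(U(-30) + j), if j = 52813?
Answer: 1/58813 ≈ 1.7003e-5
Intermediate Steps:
U(c) = 2*c*(-70 + c) (U(c) = (-70 + c)*(2*c) = 2*c*(-70 + c))
1/(U(-30) + j) = 1/(2*(-30)*(-70 - 30) + 52813) = 1/(2*(-30)*(-100) + 52813) = 1/(6000 + 52813) = 1/58813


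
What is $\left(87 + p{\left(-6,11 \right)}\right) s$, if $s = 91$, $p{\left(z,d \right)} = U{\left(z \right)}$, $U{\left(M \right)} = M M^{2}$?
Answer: $-11739$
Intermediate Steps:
$U{\left(M \right)} = M^{3}$
$p{\left(z,d \right)} = z^{3}$
$\left(87 + p{\left(-6,11 \right)}\right) s = \left(87 + \left(-6\right)^{3}\right) 91 = \left(87 - 216\right) 91 = \left(-129\right) 91 = -11739$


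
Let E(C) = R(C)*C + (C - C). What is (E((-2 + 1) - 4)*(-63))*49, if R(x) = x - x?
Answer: 0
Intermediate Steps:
R(x) = 0
E(C) = 0 (E(C) = 0*C + (C - C) = 0 + 0 = 0)
(E((-2 + 1) - 4)*(-63))*49 = (0*(-63))*49 = 0*49 = 0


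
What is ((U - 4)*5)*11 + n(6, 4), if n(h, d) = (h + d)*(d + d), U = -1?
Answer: -195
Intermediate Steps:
n(h, d) = 2*d*(d + h) (n(h, d) = (d + h)*(2*d) = 2*d*(d + h))
((U - 4)*5)*11 + n(6, 4) = ((-1 - 4)*5)*11 + 2*4*(4 + 6) = -5*5*11 + 2*4*10 = -25*11 + 80 = -275 + 80 = -195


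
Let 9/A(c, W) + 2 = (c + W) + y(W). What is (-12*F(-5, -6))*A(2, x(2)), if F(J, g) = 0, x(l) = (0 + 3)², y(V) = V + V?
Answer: 0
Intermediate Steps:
y(V) = 2*V
x(l) = 9 (x(l) = 3² = 9)
A(c, W) = 9/(-2 + c + 3*W) (A(c, W) = 9/(-2 + ((c + W) + 2*W)) = 9/(-2 + ((W + c) + 2*W)) = 9/(-2 + (c + 3*W)) = 9/(-2 + c + 3*W))
(-12*F(-5, -6))*A(2, x(2)) = (-12*0)*(9/(-2 + 2 + 3*9)) = 0*(9/(-2 + 2 + 27)) = 0*(9/27) = 0*(9*(1/27)) = 0*(⅓) = 0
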